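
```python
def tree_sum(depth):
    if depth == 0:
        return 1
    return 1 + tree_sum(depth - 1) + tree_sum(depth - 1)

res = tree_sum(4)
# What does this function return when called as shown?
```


tree_sum(4)
= 1 + tree_sum(3) + tree_sum(3)
= 1 + 2 * tree_sum(3)
tree_sum(k) = 2^(k+1) - 1
tree_sum(0) = 1
tree_sum(1) = 3
tree_sum(2) = 7
tree_sum(3) = 15
tree_sum(4) = 31
tree_sum(4) = 2^5 - 1 = 31


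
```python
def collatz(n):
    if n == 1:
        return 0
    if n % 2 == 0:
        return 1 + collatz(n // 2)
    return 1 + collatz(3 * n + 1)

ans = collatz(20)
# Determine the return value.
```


collatz(20)
20 is even -> collatz(10)
10 is even -> collatz(5)
5 is odd -> 3*5+1 = 16 -> collatz(16)
16 is even -> collatz(8)
8 is even -> collatz(4)
4 is even -> collatz(2)
2 is even -> collatz(1)
Reached 1 after 7 steps
= 7


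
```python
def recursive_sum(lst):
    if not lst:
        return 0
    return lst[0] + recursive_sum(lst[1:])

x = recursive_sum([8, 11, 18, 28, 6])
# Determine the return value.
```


recursive_sum([8, 11, 18, 28, 6])
= 8 + recursive_sum([11, 18, 28, 6])
= 8 + 11 + recursive_sum([18, 28, 6])
= 8 + 11 + 18 + recursive_sum([28, 6])
= 8 + 11 + 18 + 28 + recursive_sum([6])
= 8 + 11 + 18 + 28 + 6 + recursive_sum([])
= 8 + 11 + 18 + 28 + 6 + 0
= 71


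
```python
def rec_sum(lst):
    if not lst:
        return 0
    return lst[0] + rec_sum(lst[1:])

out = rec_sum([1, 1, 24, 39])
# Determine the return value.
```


rec_sum([1, 1, 24, 39])
= 1 + rec_sum([1, 24, 39])
= 1 + 1 + rec_sum([24, 39])
= 1 + 1 + 24 + rec_sum([39])
= 1 + 1 + 24 + 39 + rec_sum([])
= 1 + 1 + 24 + 39 + 0
= 65


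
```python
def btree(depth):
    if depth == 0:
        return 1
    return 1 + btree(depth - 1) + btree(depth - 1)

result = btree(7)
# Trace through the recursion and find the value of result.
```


btree(7)
= 1 + btree(6) + btree(6)
= 1 + 2 * btree(6)
btree(k) = 2^(k+1) - 1
btree(0) = 1
btree(1) = 3
btree(2) = 7
btree(3) = 15
btree(4) = 31
btree(7) = 2^8 - 1 = 255


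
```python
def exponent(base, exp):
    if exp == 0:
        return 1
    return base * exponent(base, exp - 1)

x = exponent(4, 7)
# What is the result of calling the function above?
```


exponent(4, 7)
= 4 * exponent(4, 6)
= 4 * 4 * exponent(4, 5)
= 4 * 4 * 4 * exponent(4, 4)
= 4 * 4 * 4 * 4 * exponent(4, 3)
= 4 * 4 * 4 * 4 * 4 * exponent(4, 2)
= 4 * 4 * 4 * 4 * 4 * 4 * exponent(4, 1)
= 4 * 4 * 4 * 4 * 4 * 4 * 4 * exponent(4, 0)
= 4 * 4 * 4 * 4 * 4 * 4 * 4 * 1
= 16384


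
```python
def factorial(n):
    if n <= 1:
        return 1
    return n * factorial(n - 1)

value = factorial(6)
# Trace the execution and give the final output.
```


factorial(6)
= 6 * factorial(5)
= 6 * 5 * factorial(4)
= 6 * 5 * 4 * factorial(3)
= 6 * 5 * 4 * 3 * factorial(2)
= 6 * 5 * 4 * 3 * 2 * factorial(1)
= 6 * 5 * 4 * 3 * 2 * 1
= 720


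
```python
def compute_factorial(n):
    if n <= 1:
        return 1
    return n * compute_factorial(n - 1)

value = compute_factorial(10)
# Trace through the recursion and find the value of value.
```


compute_factorial(10)
= 10 * compute_factorial(9)
= 10 * 9 * compute_factorial(8)
= 10 * 9 * 8 * compute_factorial(7)
= 10 * 9 * 8 * 7 * compute_factorial(6)
= 10 * 9 * 8 * 7 * 6 * compute_factorial(5)
= 10 * 9 * 8 * 7 * 6 * 5 * compute_factorial(4)
= 10 * 9 * 8 * 7 * 6 * 5 * 4 * compute_factorial(3)
= 10 * 9 * 8 * 7 * 6 * 5 * 4 * 3 * compute_factorial(2)
= 10 * 9 * 8 * 7 * 6 * 5 * 4 * 3 * 2 * compute_factorial(1)
= 10 * 9 * 8 * 7 * 6 * 5 * 4 * 3 * 2 * 1
= 3628800


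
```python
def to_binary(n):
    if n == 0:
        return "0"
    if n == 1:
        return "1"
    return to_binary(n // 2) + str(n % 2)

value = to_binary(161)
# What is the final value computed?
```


to_binary(161)
= to_binary(80) + "1"
= to_binary(40) + "0" + "1"
= to_binary(20) + "0" + "0" + "1"
= to_binary(10) + "0" + "0" + "0" + "1"
= to_binary(5) + "0" + "0" + "0" + "0" + "1"
= to_binary(2) + "1" + "0" + "0" + "0" + "0" + "1"
= to_binary(1) + "0" + "1" + "0" + "0" + "0" + "0" + "1"
= "1" + "0" + "1" + "0" + "0" + "0" + "0" + "1"
= "10100001"


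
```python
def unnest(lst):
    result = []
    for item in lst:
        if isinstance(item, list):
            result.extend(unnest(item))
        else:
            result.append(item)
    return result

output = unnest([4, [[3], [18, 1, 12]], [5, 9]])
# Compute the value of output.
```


unnest([4, [[3], [18, 1, 12]], [5, 9]])
Processing each element:
  4 is not a list -> append 4
  [[3], [18, 1, 12]] is a list -> unnest recursively -> [3, 18, 1, 12]
  [5, 9] is a list -> unnest recursively -> [5, 9]
= [4, 3, 18, 1, 12, 5, 9]


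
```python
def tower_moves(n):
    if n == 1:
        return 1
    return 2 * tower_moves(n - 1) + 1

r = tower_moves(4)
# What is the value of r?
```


tower_moves(4)
= 2 * tower_moves(3) + 1
= 2 * (2 * tower_moves(2) + 1) + 1
= 2 * (2 * (2 * tower_moves(1) + 1) + 1) + 1
Now compute bottom-up:
tower_moves(1) = 1
tower_moves(2) = 2 * 1 + 1 = 3
tower_moves(3) = 2 * 3 + 1 = 7
tower_moves(4) = 2 * 7 + 1 = 15
= 15


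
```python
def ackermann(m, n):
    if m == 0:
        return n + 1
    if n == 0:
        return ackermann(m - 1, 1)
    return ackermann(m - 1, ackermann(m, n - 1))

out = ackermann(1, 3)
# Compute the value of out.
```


ackermann(1, 3)
= ackermann(0, ackermann(1, 2))
First compute ackermann(1, 2) = 4
= ackermann(0, 4)
= 5


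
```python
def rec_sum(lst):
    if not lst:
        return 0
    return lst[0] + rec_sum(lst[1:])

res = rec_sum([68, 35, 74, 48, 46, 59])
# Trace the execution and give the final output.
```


rec_sum([68, 35, 74, 48, 46, 59])
= 68 + rec_sum([35, 74, 48, 46, 59])
= 68 + 35 + rec_sum([74, 48, 46, 59])
= 68 + 35 + 74 + rec_sum([48, 46, 59])
= 68 + 35 + 74 + 48 + rec_sum([46, 59])
= 68 + 35 + 74 + 48 + 46 + rec_sum([59])
= 68 + 35 + 74 + 48 + 46 + 59 + rec_sum([])
= 68 + 35 + 74 + 48 + 46 + 59 + 0
= 330


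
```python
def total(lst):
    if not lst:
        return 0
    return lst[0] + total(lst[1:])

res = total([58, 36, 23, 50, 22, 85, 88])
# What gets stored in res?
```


total([58, 36, 23, 50, 22, 85, 88])
= 58 + total([36, 23, 50, 22, 85, 88])
= 58 + 36 + total([23, 50, 22, 85, 88])
= 58 + 36 + 23 + total([50, 22, 85, 88])
= 58 + 36 + 23 + 50 + total([22, 85, 88])
= 58 + 36 + 23 + 50 + 22 + total([85, 88])
= 58 + 36 + 23 + 50 + 22 + 85 + total([88])
= 58 + 36 + 23 + 50 + 22 + 85 + 88 + total([])
= 58 + 36 + 23 + 50 + 22 + 85 + 88 + 0
= 362


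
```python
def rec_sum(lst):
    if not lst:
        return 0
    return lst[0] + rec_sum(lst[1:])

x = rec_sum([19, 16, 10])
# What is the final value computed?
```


rec_sum([19, 16, 10])
= 19 + rec_sum([16, 10])
= 19 + 16 + rec_sum([10])
= 19 + 16 + 10 + rec_sum([])
= 19 + 16 + 10 + 0
= 45


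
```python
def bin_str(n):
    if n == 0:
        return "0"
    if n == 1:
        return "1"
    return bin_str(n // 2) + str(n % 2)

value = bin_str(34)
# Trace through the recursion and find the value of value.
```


bin_str(34)
= bin_str(17) + "0"
= bin_str(8) + "1" + "0"
= bin_str(4) + "0" + "1" + "0"
= bin_str(2) + "0" + "0" + "1" + "0"
= bin_str(1) + "0" + "0" + "0" + "1" + "0"
= "1" + "0" + "0" + "0" + "1" + "0"
= "100010"


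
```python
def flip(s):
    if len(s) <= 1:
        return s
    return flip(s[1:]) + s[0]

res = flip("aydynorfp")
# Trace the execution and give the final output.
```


flip("aydynorfp")
= flip("ydynorfp") + "a"
= flip("dynorfp") + "y" + "a"
= flip("ynorfp") + "d" + "y" + "a"
= flip("norfp") + "y" + "d" + "y" + "a"
= flip("orfp") + "n" + "y" + "d" + "y" + "a"
= flip("rfp") + "o" + "n" + "y" + "d" + "y" + "a"
= flip("fp") + "r" + "o" + "n" + "y" + "d" + "y" + "a"
= flip("p") + "f" + "r" + "o" + "n" + "y" + "d" + "y" + "a"
= "p" + "f" + "r" + "o" + "n" + "y" + "d" + "y" + "a"
= "pfronydya"


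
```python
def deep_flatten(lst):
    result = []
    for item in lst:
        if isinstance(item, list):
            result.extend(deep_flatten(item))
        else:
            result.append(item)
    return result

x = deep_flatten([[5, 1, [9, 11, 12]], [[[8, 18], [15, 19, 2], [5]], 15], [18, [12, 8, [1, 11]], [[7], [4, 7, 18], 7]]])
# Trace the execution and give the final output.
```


deep_flatten([[5, 1, [9, 11, 12]], [[[8, 18], [15, 19, 2], [5]], 15], [18, [12, 8, [1, 11]], [[7], [4, 7, 18], 7]]])
Processing each element:
  [5, 1, [9, 11, 12]] is a list -> deep_flatten recursively -> [5, 1, 9, 11, 12]
  [[[8, 18], [15, 19, 2], [5]], 15] is a list -> deep_flatten recursively -> [8, 18, 15, 19, 2, 5, 15]
  [18, [12, 8, [1, 11]], [[7], [4, 7, 18], 7]] is a list -> deep_flatten recursively -> [18, 12, 8, 1, 11, 7, 4, 7, 18, 7]
= [5, 1, 9, 11, 12, 8, 18, 15, 19, 2, 5, 15, 18, 12, 8, 1, 11, 7, 4, 7, 18, 7]


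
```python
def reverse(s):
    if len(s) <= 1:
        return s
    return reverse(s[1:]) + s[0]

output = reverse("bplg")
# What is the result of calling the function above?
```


reverse("bplg")
= reverse("plg") + "b"
= reverse("lg") + "p" + "b"
= reverse("g") + "l" + "p" + "b"
= "g" + "l" + "p" + "b"
= "glpb"


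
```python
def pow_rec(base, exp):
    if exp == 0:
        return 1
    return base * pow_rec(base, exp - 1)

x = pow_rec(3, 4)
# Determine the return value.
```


pow_rec(3, 4)
= 3 * pow_rec(3, 3)
= 3 * 3 * pow_rec(3, 2)
= 3 * 3 * 3 * pow_rec(3, 1)
= 3 * 3 * 3 * 3 * pow_rec(3, 0)
= 3 * 3 * 3 * 3 * 1
= 81


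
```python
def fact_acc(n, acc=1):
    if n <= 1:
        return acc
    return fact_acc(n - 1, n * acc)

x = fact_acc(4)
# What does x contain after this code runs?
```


fact_acc(4, 1)
= fact_acc(3, 4 * 1) = fact_acc(3, 4)
= fact_acc(2, 3 * 4) = fact_acc(2, 12)
= fact_acc(1, 2 * 12) = fact_acc(1, 24)
n <= 1, return acc = 24


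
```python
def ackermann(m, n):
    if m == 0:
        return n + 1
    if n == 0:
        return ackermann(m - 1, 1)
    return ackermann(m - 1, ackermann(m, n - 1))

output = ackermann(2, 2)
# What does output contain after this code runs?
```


ackermann(2, 2)
= ackermann(1, ackermann(2, 1))
First compute ackermann(2, 1) = 5
= ackermann(1, 5)
= 7


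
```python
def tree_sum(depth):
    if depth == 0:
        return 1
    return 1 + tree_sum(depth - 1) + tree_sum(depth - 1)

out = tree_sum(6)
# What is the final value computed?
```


tree_sum(6)
= 1 + tree_sum(5) + tree_sum(5)
= 1 + 2 * tree_sum(5)
tree_sum(k) = 2^(k+1) - 1
tree_sum(0) = 1
tree_sum(1) = 3
tree_sum(2) = 7
tree_sum(3) = 15
tree_sum(4) = 31
tree_sum(6) = 2^7 - 1 = 127


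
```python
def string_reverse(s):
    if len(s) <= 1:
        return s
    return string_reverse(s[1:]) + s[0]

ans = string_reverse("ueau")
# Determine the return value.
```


string_reverse("ueau")
= string_reverse("eau") + "u"
= string_reverse("au") + "e" + "u"
= string_reverse("u") + "a" + "e" + "u"
= "u" + "a" + "e" + "u"
= "uaeu"


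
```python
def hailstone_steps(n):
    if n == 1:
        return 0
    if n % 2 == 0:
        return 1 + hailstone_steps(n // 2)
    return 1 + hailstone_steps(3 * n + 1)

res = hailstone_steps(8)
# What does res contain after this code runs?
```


hailstone_steps(8)
8 is even -> hailstone_steps(4)
4 is even -> hailstone_steps(2)
2 is even -> hailstone_steps(1)
Reached 1 after 3 steps
= 3


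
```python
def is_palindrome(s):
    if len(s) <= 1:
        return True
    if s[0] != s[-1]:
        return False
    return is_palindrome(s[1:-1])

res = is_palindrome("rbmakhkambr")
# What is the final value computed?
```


is_palindrome("rbmakhkambr")
"rbmakhkambr": s[0]='r' == s[-1]='r' -> is_palindrome("bmakhkamb")
"bmakhkamb": s[0]='b' == s[-1]='b' -> is_palindrome("makhkam")
"makhkam": s[0]='m' == s[-1]='m' -> is_palindrome("akhka")
"akhka": s[0]='a' == s[-1]='a' -> is_palindrome("khk")
"khk": s[0]='k' == s[-1]='k' -> is_palindrome("h")
"h": len <= 1 -> True
= True


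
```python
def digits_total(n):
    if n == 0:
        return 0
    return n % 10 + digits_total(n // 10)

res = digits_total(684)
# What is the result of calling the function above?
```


digits_total(684)
= 4 + digits_total(68)
= 4 + 8 + digits_total(6)
= 4 + 8 + 6 + digits_total(0)
= 4 + 8 + 6 + 0
= 18


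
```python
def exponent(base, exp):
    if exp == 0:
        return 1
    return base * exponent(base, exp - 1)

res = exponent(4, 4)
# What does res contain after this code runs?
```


exponent(4, 4)
= 4 * exponent(4, 3)
= 4 * 4 * exponent(4, 2)
= 4 * 4 * 4 * exponent(4, 1)
= 4 * 4 * 4 * 4 * exponent(4, 0)
= 4 * 4 * 4 * 4 * 1
= 256


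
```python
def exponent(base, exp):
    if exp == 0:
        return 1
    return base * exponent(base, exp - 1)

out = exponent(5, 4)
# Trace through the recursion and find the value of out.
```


exponent(5, 4)
= 5 * exponent(5, 3)
= 5 * 5 * exponent(5, 2)
= 5 * 5 * 5 * exponent(5, 1)
= 5 * 5 * 5 * 5 * exponent(5, 0)
= 5 * 5 * 5 * 5 * 1
= 625


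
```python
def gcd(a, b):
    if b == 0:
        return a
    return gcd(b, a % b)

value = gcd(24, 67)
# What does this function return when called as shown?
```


gcd(24, 67)
= gcd(67, 24 % 67) = gcd(67, 24)
= gcd(24, 67 % 24) = gcd(24, 19)
= gcd(19, 24 % 19) = gcd(19, 5)
= gcd(5, 19 % 5) = gcd(5, 4)
= gcd(4, 5 % 4) = gcd(4, 1)
= gcd(1, 4 % 1) = gcd(1, 0)
b == 0, return a = 1


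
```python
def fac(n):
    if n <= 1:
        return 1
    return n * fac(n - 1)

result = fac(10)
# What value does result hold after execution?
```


fac(10)
= 10 * fac(9)
= 10 * 9 * fac(8)
= 10 * 9 * 8 * fac(7)
= 10 * 9 * 8 * 7 * fac(6)
= 10 * 9 * 8 * 7 * 6 * fac(5)
= 10 * 9 * 8 * 7 * 6 * 5 * fac(4)
= 10 * 9 * 8 * 7 * 6 * 5 * 4 * fac(3)
= 10 * 9 * 8 * 7 * 6 * 5 * 4 * 3 * fac(2)
= 10 * 9 * 8 * 7 * 6 * 5 * 4 * 3 * 2 * fac(1)
= 10 * 9 * 8 * 7 * 6 * 5 * 4 * 3 * 2 * 1
= 3628800


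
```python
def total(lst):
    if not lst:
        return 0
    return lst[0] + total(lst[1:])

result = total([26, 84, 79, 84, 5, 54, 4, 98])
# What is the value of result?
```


total([26, 84, 79, 84, 5, 54, 4, 98])
= 26 + total([84, 79, 84, 5, 54, 4, 98])
= 26 + 84 + total([79, 84, 5, 54, 4, 98])
= 26 + 84 + 79 + total([84, 5, 54, 4, 98])
= 26 + 84 + 79 + 84 + total([5, 54, 4, 98])
= 26 + 84 + 79 + 84 + 5 + total([54, 4, 98])
= 26 + 84 + 79 + 84 + 5 + 54 + total([4, 98])
= 26 + 84 + 79 + 84 + 5 + 54 + 4 + total([98])
= 26 + 84 + 79 + 84 + 5 + 54 + 4 + 98 + total([])
= 26 + 84 + 79 + 84 + 5 + 54 + 4 + 98 + 0
= 434


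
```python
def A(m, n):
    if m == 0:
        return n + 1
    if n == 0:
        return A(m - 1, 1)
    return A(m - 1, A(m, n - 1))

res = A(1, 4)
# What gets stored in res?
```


A(1, 4)
= A(0, A(1, 3))
First compute A(1, 3) = 5
= A(0, 5)
= 6


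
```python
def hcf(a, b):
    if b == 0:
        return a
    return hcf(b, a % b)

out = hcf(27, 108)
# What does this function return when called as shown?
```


hcf(27, 108)
= hcf(108, 27 % 108) = hcf(108, 27)
= hcf(27, 108 % 27) = hcf(27, 0)
b == 0, return a = 27


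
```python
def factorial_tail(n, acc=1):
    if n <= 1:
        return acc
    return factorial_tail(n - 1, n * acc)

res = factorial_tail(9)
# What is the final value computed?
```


factorial_tail(9, 1)
= factorial_tail(8, 9 * 1) = factorial_tail(8, 9)
= factorial_tail(7, 8 * 9) = factorial_tail(7, 72)
= factorial_tail(6, 7 * 72) = factorial_tail(6, 504)
= factorial_tail(5, 6 * 504) = factorial_tail(5, 3024)
= factorial_tail(4, 5 * 3024) = factorial_tail(4, 15120)
= factorial_tail(3, 4 * 15120) = factorial_tail(3, 60480)
= factorial_tail(2, 3 * 60480) = factorial_tail(2, 181440)
= factorial_tail(1, 2 * 181440) = factorial_tail(1, 362880)
n <= 1, return acc = 362880


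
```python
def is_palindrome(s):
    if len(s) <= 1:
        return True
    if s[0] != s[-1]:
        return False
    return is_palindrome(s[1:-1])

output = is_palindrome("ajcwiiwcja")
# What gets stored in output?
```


is_palindrome("ajcwiiwcja")
"ajcwiiwcja": s[0]='a' == s[-1]='a' -> is_palindrome("jcwiiwcj")
"jcwiiwcj": s[0]='j' == s[-1]='j' -> is_palindrome("cwiiwc")
"cwiiwc": s[0]='c' == s[-1]='c' -> is_palindrome("wiiw")
"wiiw": s[0]='w' == s[-1]='w' -> is_palindrome("ii")
"ii": s[0]='i' == s[-1]='i' -> is_palindrome("")
"": len <= 1 -> True
= True


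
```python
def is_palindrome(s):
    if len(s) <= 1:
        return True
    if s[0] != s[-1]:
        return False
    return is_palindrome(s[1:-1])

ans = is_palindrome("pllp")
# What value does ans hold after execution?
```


is_palindrome("pllp")
"pllp": s[0]='p' == s[-1]='p' -> is_palindrome("ll")
"ll": s[0]='l' == s[-1]='l' -> is_palindrome("")
"": len <= 1 -> True
= True


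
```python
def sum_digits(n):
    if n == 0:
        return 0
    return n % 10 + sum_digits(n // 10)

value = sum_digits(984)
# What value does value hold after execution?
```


sum_digits(984)
= 4 + sum_digits(98)
= 4 + 8 + sum_digits(9)
= 4 + 8 + 9 + sum_digits(0)
= 4 + 8 + 9 + 0
= 21


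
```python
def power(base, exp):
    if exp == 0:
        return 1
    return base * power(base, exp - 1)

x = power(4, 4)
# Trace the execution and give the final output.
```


power(4, 4)
= 4 * power(4, 3)
= 4 * 4 * power(4, 2)
= 4 * 4 * 4 * power(4, 1)
= 4 * 4 * 4 * 4 * power(4, 0)
= 4 * 4 * 4 * 4 * 1
= 256


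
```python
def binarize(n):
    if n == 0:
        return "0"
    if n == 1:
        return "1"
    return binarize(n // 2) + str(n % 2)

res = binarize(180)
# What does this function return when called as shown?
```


binarize(180)
= binarize(90) + "0"
= binarize(45) + "0" + "0"
= binarize(22) + "1" + "0" + "0"
= binarize(11) + "0" + "1" + "0" + "0"
= binarize(5) + "1" + "0" + "1" + "0" + "0"
= binarize(2) + "1" + "1" + "0" + "1" + "0" + "0"
= binarize(1) + "0" + "1" + "1" + "0" + "1" + "0" + "0"
= "1" + "0" + "1" + "1" + "0" + "1" + "0" + "0"
= "10110100"


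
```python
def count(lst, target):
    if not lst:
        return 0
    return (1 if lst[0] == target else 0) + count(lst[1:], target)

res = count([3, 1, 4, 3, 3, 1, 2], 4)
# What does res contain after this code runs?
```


count([3, 1, 4, 3, 3, 1, 2], 4)
lst[0]=3 != 4: 0 + count([1, 4, 3, 3, 1, 2], 4)
lst[0]=1 != 4: 0 + count([4, 3, 3, 1, 2], 4)
lst[0]=4 == 4: 1 + count([3, 3, 1, 2], 4)
lst[0]=3 != 4: 0 + count([3, 1, 2], 4)
lst[0]=3 != 4: 0 + count([1, 2], 4)
lst[0]=1 != 4: 0 + count([2], 4)
lst[0]=2 != 4: 0 + count([], 4)
= 1


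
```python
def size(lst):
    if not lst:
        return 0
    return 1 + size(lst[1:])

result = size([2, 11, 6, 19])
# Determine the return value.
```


size([2, 11, 6, 19])
= 1 + size([11, 6, 19])
= 1 + 1 + size([6, 19])
= 1 + 1 + 1 + size([19])
= 1 + 1 + 1 + 1 + size([])
= 1 + 1 + 1 + 1 + 0
= 4


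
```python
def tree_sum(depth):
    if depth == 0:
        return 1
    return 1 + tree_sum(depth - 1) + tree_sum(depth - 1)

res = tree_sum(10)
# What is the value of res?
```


tree_sum(10)
= 1 + tree_sum(9) + tree_sum(9)
= 1 + 2 * tree_sum(9)
tree_sum(k) = 2^(k+1) - 1
tree_sum(0) = 1
tree_sum(1) = 3
tree_sum(2) = 7
tree_sum(3) = 15
tree_sum(4) = 31
tree_sum(10) = 2^11 - 1 = 2047


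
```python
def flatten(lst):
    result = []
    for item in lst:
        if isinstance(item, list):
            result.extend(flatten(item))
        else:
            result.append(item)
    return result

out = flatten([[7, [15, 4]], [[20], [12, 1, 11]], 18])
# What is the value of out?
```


flatten([[7, [15, 4]], [[20], [12, 1, 11]], 18])
Processing each element:
  [7, [15, 4]] is a list -> flatten recursively -> [7, 15, 4]
  [[20], [12, 1, 11]] is a list -> flatten recursively -> [20, 12, 1, 11]
  18 is not a list -> append 18
= [7, 15, 4, 20, 12, 1, 11, 18]


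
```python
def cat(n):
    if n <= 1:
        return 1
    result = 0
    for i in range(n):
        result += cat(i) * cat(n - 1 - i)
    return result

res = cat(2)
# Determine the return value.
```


cat(2)
= sum of cat(i) * cat(2-1-i) for i in 0..1
  cat(0)*cat(1) = 1*1 = 1
  cat(1)*cat(0) = 1*1 = 1
= 1 + 1
= 2


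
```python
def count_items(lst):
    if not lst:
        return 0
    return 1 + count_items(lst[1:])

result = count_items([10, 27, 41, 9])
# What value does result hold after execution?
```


count_items([10, 27, 41, 9])
= 1 + count_items([27, 41, 9])
= 1 + 1 + count_items([41, 9])
= 1 + 1 + 1 + count_items([9])
= 1 + 1 + 1 + 1 + count_items([])
= 1 + 1 + 1 + 1 + 0
= 4


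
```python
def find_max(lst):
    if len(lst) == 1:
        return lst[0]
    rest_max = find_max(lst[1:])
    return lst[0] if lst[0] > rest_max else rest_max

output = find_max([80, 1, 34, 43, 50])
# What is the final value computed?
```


find_max([80, 1, 34, 43, 50])
= compare 80 with find_max([1, 34, 43, 50])
= compare 1 with find_max([34, 43, 50])
= compare 34 with find_max([43, 50])
= compare 43 with find_max([50])
Base: find_max([50]) = 50
compare 43 with 50: max = 50
compare 34 with 50: max = 50
compare 1 with 50: max = 50
compare 80 with 50: max = 80
= 80


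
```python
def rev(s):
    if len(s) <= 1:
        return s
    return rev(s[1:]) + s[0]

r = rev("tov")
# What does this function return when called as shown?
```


rev("tov")
= rev("ov") + "t"
= rev("v") + "o" + "t"
= "v" + "o" + "t"
= "vot"


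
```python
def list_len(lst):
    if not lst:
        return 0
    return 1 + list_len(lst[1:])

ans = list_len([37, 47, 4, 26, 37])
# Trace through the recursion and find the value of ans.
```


list_len([37, 47, 4, 26, 37])
= 1 + list_len([47, 4, 26, 37])
= 1 + 1 + list_len([4, 26, 37])
= 1 + 1 + 1 + list_len([26, 37])
= 1 + 1 + 1 + 1 + list_len([37])
= 1 + 1 + 1 + 1 + 1 + list_len([])
= 1 + 1 + 1 + 1 + 1 + 0
= 5


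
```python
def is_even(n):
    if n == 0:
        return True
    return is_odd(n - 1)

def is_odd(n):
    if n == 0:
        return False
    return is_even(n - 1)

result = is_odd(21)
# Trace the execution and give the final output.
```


is_odd(21)
= is_even(20)
= is_odd(19)
= is_even(18)
= is_odd(17)
= is_even(16)
= is_odd(15)
= is_even(14)
= is_odd(13)
= is_even(12)
= is_odd(11)
= is_even(10)
= is_odd(9)
= is_even(8)
= is_odd(7)
= is_even(6)
= is_odd(5)
= is_even(4)
= is_odd(3)
= is_even(2)
= is_odd(1)
= is_even(0)
n == 0: return True
= True


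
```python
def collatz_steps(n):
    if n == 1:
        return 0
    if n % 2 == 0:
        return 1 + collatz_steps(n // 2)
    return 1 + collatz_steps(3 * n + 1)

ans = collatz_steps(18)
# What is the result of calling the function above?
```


collatz_steps(18)
18 is even -> collatz_steps(9)
9 is odd -> 3*9+1 = 28 -> collatz_steps(28)
28 is even -> collatz_steps(14)
14 is even -> collatz_steps(7)
7 is odd -> 3*7+1 = 22 -> collatz_steps(22)
22 is even -> collatz_steps(11)
11 is odd -> 3*11+1 = 34 -> collatz_steps(34)
34 is even -> collatz_steps(17)
17 is odd -> 3*17+1 = 52 -> collatz_steps(52)
52 is even -> collatz_steps(26)
26 is even -> collatz_steps(13)
13 is odd -> 3*13+1 = 40 -> collatz_steps(40)
40 is even -> collatz_steps(20)
20 is even -> collatz_steps(10)
10 is even -> collatz_steps(5)
5 is odd -> 3*5+1 = 16 -> collatz_steps(16)
16 is even -> collatz_steps(8)
8 is even -> collatz_steps(4)
4 is even -> collatz_steps(2)
2 is even -> collatz_steps(1)
Reached 1 after 20 steps
= 20


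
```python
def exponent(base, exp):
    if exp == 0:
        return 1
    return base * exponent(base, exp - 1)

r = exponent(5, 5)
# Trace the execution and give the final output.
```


exponent(5, 5)
= 5 * exponent(5, 4)
= 5 * 5 * exponent(5, 3)
= 5 * 5 * 5 * exponent(5, 2)
= 5 * 5 * 5 * 5 * exponent(5, 1)
= 5 * 5 * 5 * 5 * 5 * exponent(5, 0)
= 5 * 5 * 5 * 5 * 5 * 1
= 3125


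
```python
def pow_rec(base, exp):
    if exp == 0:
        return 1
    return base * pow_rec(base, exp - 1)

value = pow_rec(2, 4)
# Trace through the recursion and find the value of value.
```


pow_rec(2, 4)
= 2 * pow_rec(2, 3)
= 2 * 2 * pow_rec(2, 2)
= 2 * 2 * 2 * pow_rec(2, 1)
= 2 * 2 * 2 * 2 * pow_rec(2, 0)
= 2 * 2 * 2 * 2 * 1
= 16


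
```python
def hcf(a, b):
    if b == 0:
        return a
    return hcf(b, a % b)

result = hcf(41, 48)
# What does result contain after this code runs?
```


hcf(41, 48)
= hcf(48, 41 % 48) = hcf(48, 41)
= hcf(41, 48 % 41) = hcf(41, 7)
= hcf(7, 41 % 7) = hcf(7, 6)
= hcf(6, 7 % 6) = hcf(6, 1)
= hcf(1, 6 % 1) = hcf(1, 0)
b == 0, return a = 1


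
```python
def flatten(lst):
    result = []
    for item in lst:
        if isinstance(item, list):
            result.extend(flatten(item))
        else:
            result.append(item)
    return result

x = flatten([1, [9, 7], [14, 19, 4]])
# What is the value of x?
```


flatten([1, [9, 7], [14, 19, 4]])
Processing each element:
  1 is not a list -> append 1
  [9, 7] is a list -> flatten recursively -> [9, 7]
  [14, 19, 4] is a list -> flatten recursively -> [14, 19, 4]
= [1, 9, 7, 14, 19, 4]


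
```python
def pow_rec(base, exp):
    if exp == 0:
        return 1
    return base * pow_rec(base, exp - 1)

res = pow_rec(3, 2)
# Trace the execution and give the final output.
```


pow_rec(3, 2)
= 3 * pow_rec(3, 1)
= 3 * 3 * pow_rec(3, 0)
= 3 * 3 * 1
= 9


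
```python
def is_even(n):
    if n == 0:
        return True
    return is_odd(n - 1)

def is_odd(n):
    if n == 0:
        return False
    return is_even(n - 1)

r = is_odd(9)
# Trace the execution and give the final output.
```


is_odd(9)
= is_even(8)
= is_odd(7)
= is_even(6)
= is_odd(5)
= is_even(4)
= is_odd(3)
= is_even(2)
= is_odd(1)
= is_even(0)
n == 0: return True
= True


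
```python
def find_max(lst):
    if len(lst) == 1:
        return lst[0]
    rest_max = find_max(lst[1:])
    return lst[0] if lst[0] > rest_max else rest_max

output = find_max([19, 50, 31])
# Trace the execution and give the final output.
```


find_max([19, 50, 31])
= compare 19 with find_max([50, 31])
= compare 50 with find_max([31])
Base: find_max([31]) = 31
compare 50 with 31: max = 50
compare 19 with 50: max = 50
= 50


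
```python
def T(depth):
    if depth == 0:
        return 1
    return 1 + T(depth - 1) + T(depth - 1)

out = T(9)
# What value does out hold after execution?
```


T(9)
= 1 + T(8) + T(8)
= 1 + 2 * T(8)
T(k) = 2^(k+1) - 1
T(0) = 1
T(1) = 3
T(2) = 7
T(3) = 15
T(4) = 31
T(9) = 2^10 - 1 = 1023


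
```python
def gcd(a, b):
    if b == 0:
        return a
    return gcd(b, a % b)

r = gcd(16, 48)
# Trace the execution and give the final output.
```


gcd(16, 48)
= gcd(48, 16 % 48) = gcd(48, 16)
= gcd(16, 48 % 16) = gcd(16, 0)
b == 0, return a = 16


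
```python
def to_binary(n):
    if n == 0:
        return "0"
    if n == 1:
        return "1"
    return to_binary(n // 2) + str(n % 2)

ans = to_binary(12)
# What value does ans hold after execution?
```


to_binary(12)
= to_binary(6) + "0"
= to_binary(3) + "0" + "0"
= to_binary(1) + "1" + "0" + "0"
= "1" + "1" + "0" + "0"
= "1100"


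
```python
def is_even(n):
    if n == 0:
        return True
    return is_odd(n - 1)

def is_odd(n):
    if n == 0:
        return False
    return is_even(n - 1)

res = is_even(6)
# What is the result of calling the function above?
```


is_even(6)
= is_odd(5)
= is_even(4)
= is_odd(3)
= is_even(2)
= is_odd(1)
= is_even(0)
n == 0: return True
= True


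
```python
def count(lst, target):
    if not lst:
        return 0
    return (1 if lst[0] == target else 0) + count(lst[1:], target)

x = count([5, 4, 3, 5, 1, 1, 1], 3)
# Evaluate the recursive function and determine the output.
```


count([5, 4, 3, 5, 1, 1, 1], 3)
lst[0]=5 != 3: 0 + count([4, 3, 5, 1, 1, 1], 3)
lst[0]=4 != 3: 0 + count([3, 5, 1, 1, 1], 3)
lst[0]=3 == 3: 1 + count([5, 1, 1, 1], 3)
lst[0]=5 != 3: 0 + count([1, 1, 1], 3)
lst[0]=1 != 3: 0 + count([1, 1], 3)
lst[0]=1 != 3: 0 + count([1], 3)
lst[0]=1 != 3: 0 + count([], 3)
= 1


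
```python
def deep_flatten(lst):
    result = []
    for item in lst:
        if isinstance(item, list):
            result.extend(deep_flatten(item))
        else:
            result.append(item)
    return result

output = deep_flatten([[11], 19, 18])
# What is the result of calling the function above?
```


deep_flatten([[11], 19, 18])
Processing each element:
  [11] is a list -> deep_flatten recursively -> [11]
  19 is not a list -> append 19
  18 is not a list -> append 18
= [11, 19, 18]


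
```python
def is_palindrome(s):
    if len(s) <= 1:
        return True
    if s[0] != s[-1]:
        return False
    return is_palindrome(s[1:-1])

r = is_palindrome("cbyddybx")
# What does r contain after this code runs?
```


is_palindrome("cbyddybx")
"cbyddybx": s[0]='c' != s[-1]='x' -> False
= False


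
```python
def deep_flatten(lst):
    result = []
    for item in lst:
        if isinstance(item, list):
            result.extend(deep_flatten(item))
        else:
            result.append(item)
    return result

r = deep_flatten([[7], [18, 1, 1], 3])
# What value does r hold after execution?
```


deep_flatten([[7], [18, 1, 1], 3])
Processing each element:
  [7] is a list -> deep_flatten recursively -> [7]
  [18, 1, 1] is a list -> deep_flatten recursively -> [18, 1, 1]
  3 is not a list -> append 3
= [7, 18, 1, 1, 3]


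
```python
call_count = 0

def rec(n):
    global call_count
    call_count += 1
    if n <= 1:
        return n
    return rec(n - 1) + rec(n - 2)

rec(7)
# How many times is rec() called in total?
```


rec(7) calls rec(6) and rec(5); each non-base call branches into two more.
Let C(k) = total number of calls made by rec(k), including the call to rec(k) itself.
Base cases: C(0) = 1, C(1) = 1
Recurrence: C(k) = 1 + C(k-1) + C(k-2)
  C(2) = 1 + C(1) + C(0) = 1 + 1 + 1 = 3
  C(3) = 1 + C(2) + C(1) = 1 + 3 + 1 = 5
  C(4) = 1 + C(3) + C(2) = 1 + 5 + 3 = 9
  C(5) = 1 + C(4) + C(3) = 1 + 9 + 5 = 15
  C(6) = 1 + C(5) + C(4) = 1 + 15 + 9 = 25
  C(7) = 1 + C(6) + C(5) = 1 + 25 + 15 = 41
Total calls = C(7) = 41


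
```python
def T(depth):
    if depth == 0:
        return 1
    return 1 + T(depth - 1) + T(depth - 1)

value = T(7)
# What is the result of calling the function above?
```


T(7)
= 1 + T(6) + T(6)
= 1 + 2 * T(6)
T(k) = 2^(k+1) - 1
T(0) = 1
T(1) = 3
T(2) = 7
T(3) = 15
T(4) = 31
T(7) = 2^8 - 1 = 255


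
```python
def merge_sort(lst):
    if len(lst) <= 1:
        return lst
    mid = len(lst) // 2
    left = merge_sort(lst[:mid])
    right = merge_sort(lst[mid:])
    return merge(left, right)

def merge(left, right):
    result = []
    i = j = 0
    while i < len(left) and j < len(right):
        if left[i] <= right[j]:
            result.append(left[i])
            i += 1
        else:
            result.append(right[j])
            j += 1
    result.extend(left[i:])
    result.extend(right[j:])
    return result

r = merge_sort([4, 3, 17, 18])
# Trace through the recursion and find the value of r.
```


merge_sort([4, 3, 17, 18])
Split into [4, 3] and [17, 18]
Left sorted: [3, 4]
Right sorted: [17, 18]
Merge [3, 4] and [17, 18]
= [3, 4, 17, 18]


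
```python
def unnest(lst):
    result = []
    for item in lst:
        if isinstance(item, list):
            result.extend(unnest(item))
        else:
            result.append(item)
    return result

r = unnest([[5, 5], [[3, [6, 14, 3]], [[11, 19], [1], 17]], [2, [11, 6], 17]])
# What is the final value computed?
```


unnest([[5, 5], [[3, [6, 14, 3]], [[11, 19], [1], 17]], [2, [11, 6], 17]])
Processing each element:
  [5, 5] is a list -> unnest recursively -> [5, 5]
  [[3, [6, 14, 3]], [[11, 19], [1], 17]] is a list -> unnest recursively -> [3, 6, 14, 3, 11, 19, 1, 17]
  [2, [11, 6], 17] is a list -> unnest recursively -> [2, 11, 6, 17]
= [5, 5, 3, 6, 14, 3, 11, 19, 1, 17, 2, 11, 6, 17]


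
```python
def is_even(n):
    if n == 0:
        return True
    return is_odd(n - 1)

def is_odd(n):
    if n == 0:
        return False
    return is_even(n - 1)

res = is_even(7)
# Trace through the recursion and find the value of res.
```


is_even(7)
= is_odd(6)
= is_even(5)
= is_odd(4)
= is_even(3)
= is_odd(2)
= is_even(1)
= is_odd(0)
n == 0: return False
= False


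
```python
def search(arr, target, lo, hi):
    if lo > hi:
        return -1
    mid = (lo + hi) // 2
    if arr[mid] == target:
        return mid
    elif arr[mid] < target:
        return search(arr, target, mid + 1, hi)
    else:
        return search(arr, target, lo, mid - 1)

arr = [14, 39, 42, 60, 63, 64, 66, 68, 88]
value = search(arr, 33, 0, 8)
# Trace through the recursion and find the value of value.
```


search(arr, 33, 0, 8)
lo=0, hi=8, mid=4, arr[mid]=63
63 > 33, search left half
lo=0, hi=3, mid=1, arr[mid]=39
39 > 33, search left half
lo=0, hi=0, mid=0, arr[mid]=14
14 < 33, search right half
lo > hi, target not found, return -1
= -1


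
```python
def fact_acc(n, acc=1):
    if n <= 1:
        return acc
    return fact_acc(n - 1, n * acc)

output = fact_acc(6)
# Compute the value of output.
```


fact_acc(6, 1)
= fact_acc(5, 6 * 1) = fact_acc(5, 6)
= fact_acc(4, 5 * 6) = fact_acc(4, 30)
= fact_acc(3, 4 * 30) = fact_acc(3, 120)
= fact_acc(2, 3 * 120) = fact_acc(2, 360)
= fact_acc(1, 2 * 360) = fact_acc(1, 720)
n <= 1, return acc = 720


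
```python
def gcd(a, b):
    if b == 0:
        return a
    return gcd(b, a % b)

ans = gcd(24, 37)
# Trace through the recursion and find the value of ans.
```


gcd(24, 37)
= gcd(37, 24 % 37) = gcd(37, 24)
= gcd(24, 37 % 24) = gcd(24, 13)
= gcd(13, 24 % 13) = gcd(13, 11)
= gcd(11, 13 % 11) = gcd(11, 2)
= gcd(2, 11 % 2) = gcd(2, 1)
= gcd(1, 2 % 1) = gcd(1, 0)
b == 0, return a = 1


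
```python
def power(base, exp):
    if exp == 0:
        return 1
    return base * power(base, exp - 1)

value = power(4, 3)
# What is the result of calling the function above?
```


power(4, 3)
= 4 * power(4, 2)
= 4 * 4 * power(4, 1)
= 4 * 4 * 4 * power(4, 0)
= 4 * 4 * 4 * 1
= 64


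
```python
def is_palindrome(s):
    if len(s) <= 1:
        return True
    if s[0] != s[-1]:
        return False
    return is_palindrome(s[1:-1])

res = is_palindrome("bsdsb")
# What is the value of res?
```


is_palindrome("bsdsb")
"bsdsb": s[0]='b' == s[-1]='b' -> is_palindrome("sds")
"sds": s[0]='s' == s[-1]='s' -> is_palindrome("d")
"d": len <= 1 -> True
= True


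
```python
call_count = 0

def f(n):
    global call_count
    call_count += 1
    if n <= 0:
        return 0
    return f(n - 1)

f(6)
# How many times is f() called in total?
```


f(6) calls f(5) calls ... calls f(0)
Total calls: 6 + 1 (for base case) = 7


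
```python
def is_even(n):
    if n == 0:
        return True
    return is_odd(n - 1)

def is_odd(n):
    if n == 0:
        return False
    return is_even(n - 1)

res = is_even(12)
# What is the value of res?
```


is_even(12)
= is_odd(11)
= is_even(10)
= is_odd(9)
= is_even(8)
= is_odd(7)
= is_even(6)
= is_odd(5)
= is_even(4)
= is_odd(3)
= is_even(2)
= is_odd(1)
= is_even(0)
n == 0: return True
= True


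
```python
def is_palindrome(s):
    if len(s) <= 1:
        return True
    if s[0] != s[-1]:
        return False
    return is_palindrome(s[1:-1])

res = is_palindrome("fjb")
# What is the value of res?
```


is_palindrome("fjb")
"fjb": s[0]='f' != s[-1]='b' -> False
= False


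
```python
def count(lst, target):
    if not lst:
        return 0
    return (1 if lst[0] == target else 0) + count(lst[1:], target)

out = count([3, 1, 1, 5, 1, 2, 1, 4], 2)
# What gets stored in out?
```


count([3, 1, 1, 5, 1, 2, 1, 4], 2)
lst[0]=3 != 2: 0 + count([1, 1, 5, 1, 2, 1, 4], 2)
lst[0]=1 != 2: 0 + count([1, 5, 1, 2, 1, 4], 2)
lst[0]=1 != 2: 0 + count([5, 1, 2, 1, 4], 2)
lst[0]=5 != 2: 0 + count([1, 2, 1, 4], 2)
lst[0]=1 != 2: 0 + count([2, 1, 4], 2)
lst[0]=2 == 2: 1 + count([1, 4], 2)
lst[0]=1 != 2: 0 + count([4], 2)
lst[0]=4 != 2: 0 + count([], 2)
= 1


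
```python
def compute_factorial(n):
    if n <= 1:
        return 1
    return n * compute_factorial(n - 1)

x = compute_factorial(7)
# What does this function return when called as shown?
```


compute_factorial(7)
= 7 * compute_factorial(6)
= 7 * 6 * compute_factorial(5)
= 7 * 6 * 5 * compute_factorial(4)
= 7 * 6 * 5 * 4 * compute_factorial(3)
= 7 * 6 * 5 * 4 * 3 * compute_factorial(2)
= 7 * 6 * 5 * 4 * 3 * 2 * compute_factorial(1)
= 7 * 6 * 5 * 4 * 3 * 2 * 1
= 5040


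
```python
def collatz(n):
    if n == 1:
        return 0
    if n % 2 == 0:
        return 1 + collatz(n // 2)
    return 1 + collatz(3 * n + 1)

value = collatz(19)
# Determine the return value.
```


collatz(19)
19 is odd -> 3*19+1 = 58 -> collatz(58)
58 is even -> collatz(29)
29 is odd -> 3*29+1 = 88 -> collatz(88)
88 is even -> collatz(44)
44 is even -> collatz(22)
22 is even -> collatz(11)
11 is odd -> 3*11+1 = 34 -> collatz(34)
34 is even -> collatz(17)
17 is odd -> 3*17+1 = 52 -> collatz(52)
52 is even -> collatz(26)
26 is even -> collatz(13)
13 is odd -> 3*13+1 = 40 -> collatz(40)
40 is even -> collatz(20)
20 is even -> collatz(10)
10 is even -> collatz(5)
5 is odd -> 3*5+1 = 16 -> collatz(16)
16 is even -> collatz(8)
8 is even -> collatz(4)
4 is even -> collatz(2)
2 is even -> collatz(1)
Reached 1 after 20 steps
= 20


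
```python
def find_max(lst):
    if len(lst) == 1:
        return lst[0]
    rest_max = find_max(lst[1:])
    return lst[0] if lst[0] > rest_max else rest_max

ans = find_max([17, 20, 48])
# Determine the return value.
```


find_max([17, 20, 48])
= compare 17 with find_max([20, 48])
= compare 20 with find_max([48])
Base: find_max([48]) = 48
compare 20 with 48: max = 48
compare 17 with 48: max = 48
= 48


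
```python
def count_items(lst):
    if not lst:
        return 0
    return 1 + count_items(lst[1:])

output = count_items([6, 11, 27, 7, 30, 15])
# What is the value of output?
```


count_items([6, 11, 27, 7, 30, 15])
= 1 + count_items([11, 27, 7, 30, 15])
= 1 + 1 + count_items([27, 7, 30, 15])
= 1 + 1 + 1 + count_items([7, 30, 15])
= 1 + 1 + 1 + 1 + count_items([30, 15])
= 1 + 1 + 1 + 1 + 1 + count_items([15])
= 1 + 1 + 1 + 1 + 1 + 1 + count_items([])
= 1 + 1 + 1 + 1 + 1 + 1 + 0
= 6


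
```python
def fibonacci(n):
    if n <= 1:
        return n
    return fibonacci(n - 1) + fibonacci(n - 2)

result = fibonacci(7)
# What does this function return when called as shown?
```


fibonacci(7)
= fibonacci(6) + fibonacci(5)
= (fibonacci(5) + fibonacci(4)) + fibonacci(5)
Computing bottom-up: fibonacci(0)=0, fibonacci(1)=1, fibonacci(2)=1, fibonacci(3)=2, fibonacci(4)=3, fibonacci(5)=5, fibonacci(6)=8, fibonacci(7)=13
= 13


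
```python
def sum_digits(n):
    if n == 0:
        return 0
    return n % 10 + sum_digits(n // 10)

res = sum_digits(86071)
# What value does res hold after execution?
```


sum_digits(86071)
= 1 + sum_digits(8607)
= 1 + 7 + sum_digits(860)
= 1 + 7 + 0 + sum_digits(86)
= 1 + 7 + 0 + 6 + sum_digits(8)
= 1 + 7 + 0 + 6 + 8 + sum_digits(0)
= 1 + 7 + 0 + 6 + 8 + 0
= 22


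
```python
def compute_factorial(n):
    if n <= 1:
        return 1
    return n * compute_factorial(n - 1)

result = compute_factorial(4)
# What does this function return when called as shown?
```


compute_factorial(4)
= 4 * compute_factorial(3)
= 4 * 3 * compute_factorial(2)
= 4 * 3 * 2 * compute_factorial(1)
= 4 * 3 * 2 * 1
= 24


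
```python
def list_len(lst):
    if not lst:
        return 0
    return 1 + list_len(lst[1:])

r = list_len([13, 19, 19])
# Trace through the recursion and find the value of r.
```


list_len([13, 19, 19])
= 1 + list_len([19, 19])
= 1 + 1 + list_len([19])
= 1 + 1 + 1 + list_len([])
= 1 + 1 + 1 + 0
= 3


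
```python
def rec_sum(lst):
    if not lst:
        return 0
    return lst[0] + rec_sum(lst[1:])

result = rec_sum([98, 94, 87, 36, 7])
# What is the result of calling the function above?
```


rec_sum([98, 94, 87, 36, 7])
= 98 + rec_sum([94, 87, 36, 7])
= 98 + 94 + rec_sum([87, 36, 7])
= 98 + 94 + 87 + rec_sum([36, 7])
= 98 + 94 + 87 + 36 + rec_sum([7])
= 98 + 94 + 87 + 36 + 7 + rec_sum([])
= 98 + 94 + 87 + 36 + 7 + 0
= 322


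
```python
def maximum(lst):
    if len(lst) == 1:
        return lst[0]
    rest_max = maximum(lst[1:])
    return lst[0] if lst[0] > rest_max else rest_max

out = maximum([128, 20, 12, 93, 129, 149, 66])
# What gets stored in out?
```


maximum([128, 20, 12, 93, 129, 149, 66])
= compare 128 with maximum([20, 12, 93, 129, 149, 66])
= compare 20 with maximum([12, 93, 129, 149, 66])
= compare 12 with maximum([93, 129, 149, 66])
= compare 93 with maximum([129, 149, 66])
= compare 129 with maximum([149, 66])
= compare 149 with maximum([66])
Base: maximum([66]) = 66
compare 149 with 66: max = 149
compare 129 with 149: max = 149
compare 93 with 149: max = 149
compare 12 with 149: max = 149
compare 20 with 149: max = 149
compare 128 with 149: max = 149
= 149
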